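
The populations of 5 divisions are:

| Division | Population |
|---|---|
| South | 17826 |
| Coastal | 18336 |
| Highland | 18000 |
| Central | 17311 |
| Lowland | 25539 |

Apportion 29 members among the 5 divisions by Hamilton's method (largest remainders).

The standard divisor is 97012/29 ≈ 3345.241.
Standard quotas: South 5.3288, Coastal 5.4812, Highland 5.3808, Central 5.1748, Lowland 7.6344.
Lower quotas: South 5, Coastal 5, Highland 5, Central 5, Lowland 7 (sum 27, leaving 2 seats).
Remainders in descending order: Lowland 0.6344, Coastal 0.4812, Highland 0.3808, South 0.3288, Central 0.1748.
Largest remainders: Lowland, Coastal receive the extra seats.

South=5, Coastal=6, Highland=5, Central=5, Lowland=8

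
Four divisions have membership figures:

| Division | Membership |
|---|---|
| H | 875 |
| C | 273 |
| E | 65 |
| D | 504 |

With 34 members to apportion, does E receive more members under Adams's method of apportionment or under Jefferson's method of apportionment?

Adams

Adams: H 17, C 5, E 2, D 10.
Jefferson: H 18, C 5, E 1, D 10.
E gets 2 under Adams and 1 under Jefferson.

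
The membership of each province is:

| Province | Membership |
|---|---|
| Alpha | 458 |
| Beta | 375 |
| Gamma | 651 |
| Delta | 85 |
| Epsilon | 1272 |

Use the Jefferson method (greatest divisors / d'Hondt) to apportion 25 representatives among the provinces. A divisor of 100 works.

Alpha 4; Beta 3; Gamma 6; Delta 0; Epsilon 12

With modified divisor 100: modified quotas Alpha 4.580, Beta 3.750, Gamma 6.510, Delta 0.850, Epsilon 12.720.
Rounding down: Alpha 4, Beta 3, Gamma 6, Delta 0, Epsilon 12 (total 25).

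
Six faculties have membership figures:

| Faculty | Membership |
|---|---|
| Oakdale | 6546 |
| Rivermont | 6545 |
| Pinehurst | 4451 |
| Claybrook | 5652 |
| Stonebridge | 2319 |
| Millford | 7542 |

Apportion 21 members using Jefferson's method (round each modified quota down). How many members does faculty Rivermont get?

4

Standard divisor 33055/21 ≈ 1574.048; standard quotas: Oakdale 4.159, Rivermont 4.158, Pinehurst 2.828, Claybrook 3.591, Stonebridge 1.473, Millford 4.791.
Rounding down gives 4, 4, 2, 3, 1, 4 = 18 seats, so the divisor must be adjusted.
With modified divisor 1400: modified quotas Oakdale 4.676, Rivermont 4.675, Pinehurst 3.179, Claybrook 4.037, Stonebridge 1.656, Millford 5.387.
Rounding down: Oakdale 4, Rivermont 4, Pinehurst 3, Claybrook 4, Stonebridge 1, Millford 5 (total 21).
Rivermont receives 4.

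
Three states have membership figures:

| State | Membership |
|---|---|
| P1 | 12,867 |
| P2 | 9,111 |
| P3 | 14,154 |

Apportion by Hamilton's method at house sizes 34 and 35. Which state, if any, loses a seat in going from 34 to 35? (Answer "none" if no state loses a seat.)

At 34 seats: P1 12, P2 9, P3 13.
At 35 seats: P1 12, P2 9, P3 14.
No state's allocation decreased.

none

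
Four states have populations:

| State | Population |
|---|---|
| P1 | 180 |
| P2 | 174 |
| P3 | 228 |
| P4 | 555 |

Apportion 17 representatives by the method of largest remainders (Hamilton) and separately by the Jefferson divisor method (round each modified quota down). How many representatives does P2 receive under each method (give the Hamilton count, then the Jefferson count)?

3 and 2

Hamilton: P1 3, P2 3, P3 3, P4 8.
Jefferson: P1 3, P2 2, P3 3, P4 9.
P2 gets 3 under Hamilton and 2 under Jefferson.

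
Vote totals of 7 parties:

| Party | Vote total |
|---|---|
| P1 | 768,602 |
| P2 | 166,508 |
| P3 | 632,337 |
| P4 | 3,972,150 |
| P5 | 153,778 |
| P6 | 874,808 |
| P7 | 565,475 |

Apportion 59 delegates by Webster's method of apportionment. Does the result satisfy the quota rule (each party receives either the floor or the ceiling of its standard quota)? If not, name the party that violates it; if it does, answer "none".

P4

Standard quotas: P1 6.357, P2 1.377, P3 5.230, P4 32.852, P5 1.272, P6 7.235, P7 4.677.
Webster allocation: P1 6, P2 1, P3 5, P4 34, P5 1, P6 7, P7 5.
P4 has quota 32.852 (lower 32, upper 33) but receives 34 — outside the quota interval.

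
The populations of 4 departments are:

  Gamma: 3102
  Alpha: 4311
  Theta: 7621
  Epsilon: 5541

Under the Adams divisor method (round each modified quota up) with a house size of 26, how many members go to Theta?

9

Standard divisor 20575/26 ≈ 791.346; standard quotas: Gamma 3.920, Alpha 5.448, Theta 9.630, Epsilon 7.002.
Rounding up gives 4, 6, 10, 8 = 28 seats, so the divisor must be adjusted.
With modified divisor 850: modified quotas Gamma 3.649, Alpha 5.072, Theta 8.966, Epsilon 6.519.
Rounding up: Gamma 4, Alpha 6, Theta 9, Epsilon 7 (total 26).
Theta receives 9.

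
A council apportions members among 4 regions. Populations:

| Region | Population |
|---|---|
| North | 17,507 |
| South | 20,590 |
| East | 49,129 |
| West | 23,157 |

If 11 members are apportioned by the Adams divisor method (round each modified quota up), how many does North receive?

2

Standard divisor 110383/11 ≈ 10034.818; standard quotas: North 1.745, South 2.052, East 4.896, West 2.308.
Rounding up gives 2, 3, 5, 3 = 13 seats, so the divisor must be adjusted.
With modified divisor 11900: modified quotas North 1.471, South 1.730, East 4.128, West 1.946.
Rounding up: North 2, South 2, East 5, West 2 (total 11).
North receives 2.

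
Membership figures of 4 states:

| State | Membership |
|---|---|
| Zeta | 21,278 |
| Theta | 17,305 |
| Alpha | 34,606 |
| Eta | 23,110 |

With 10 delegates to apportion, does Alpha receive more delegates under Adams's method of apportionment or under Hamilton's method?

Hamilton

Adams: Zeta 2, Theta 2, Alpha 3, Eta 3.
Hamilton: Zeta 2, Theta 2, Alpha 4, Eta 2.
Alpha gets 3 under Adams and 4 under Hamilton.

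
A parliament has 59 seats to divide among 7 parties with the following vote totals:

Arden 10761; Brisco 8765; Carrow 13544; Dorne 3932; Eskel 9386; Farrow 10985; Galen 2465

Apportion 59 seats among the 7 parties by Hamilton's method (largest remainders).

Arden 11, Brisco 9, Carrow 13, Dorne 4, Eskel 9, Farrow 11, Galen 2

Total 59838; standard divisor 59838/59 ≈ 1014.203.
Standard quotas: Arden 10.6103, Brisco 8.6423, Carrow 13.3543, Dorne 3.8769, Eskel 9.2546, Farrow 10.8312, Galen 2.4305.
Lower quotas: Arden 10, Brisco 8, Carrow 13, Dorne 3, Eskel 9, Farrow 10, Galen 2 (sum 55, leaving 4 seats).
Remainders in descending order: Dorne 0.8769, Farrow 0.8312, Brisco 0.6423, Arden 0.6103, Galen 0.4305, Carrow 0.3543, Eskel 0.2546.
Largest remainders: Dorne, Farrow, Brisco, Arden receive the extra seats.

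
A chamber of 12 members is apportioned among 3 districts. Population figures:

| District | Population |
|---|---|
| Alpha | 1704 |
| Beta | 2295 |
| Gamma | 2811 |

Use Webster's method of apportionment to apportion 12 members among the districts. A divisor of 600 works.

Alpha=3; Beta=4; Gamma=5

With modified divisor 600: modified quotas Alpha 2.840, Beta 3.825, Gamma 4.685.
Rounding to the nearest integer: Alpha 3, Beta 4, Gamma 5 (total 12).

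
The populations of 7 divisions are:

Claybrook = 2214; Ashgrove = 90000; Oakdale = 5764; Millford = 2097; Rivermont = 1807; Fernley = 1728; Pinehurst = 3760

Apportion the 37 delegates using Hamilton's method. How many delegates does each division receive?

Total 107370; standard divisor 107370/37 ≈ 2901.892.
Standard quotas: Claybrook 0.7630, Ashgrove 31.0142, Oakdale 1.9863, Millford 0.7226, Rivermont 0.6227, Fernley 0.5955, Pinehurst 1.2957.
Lower quotas: Claybrook 0, Ashgrove 31, Oakdale 1, Millford 0, Rivermont 0, Fernley 0, Pinehurst 1 (sum 33, leaving 4 seats).
Remainders in descending order: Oakdale 0.9863, Claybrook 0.7630, Millford 0.7226, Rivermont 0.6227, Fernley 0.5955, Pinehurst 0.2957, Ashgrove 0.0142.
The surplus seats go to Oakdale, Claybrook, Millford, Rivermont.

Claybrook 1, Ashgrove 31, Oakdale 2, Millford 1, Rivermont 1, Fernley 0, Pinehurst 1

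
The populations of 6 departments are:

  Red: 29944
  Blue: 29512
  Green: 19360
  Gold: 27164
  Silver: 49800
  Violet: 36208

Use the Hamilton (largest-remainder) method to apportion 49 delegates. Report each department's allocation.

Red: 8, Blue: 7, Green: 5, Gold: 7, Silver: 13, Violet: 9

Total 191988; standard divisor 191988/49 ≈ 3918.122.
Standard quotas: Red 7.6424, Blue 7.5322, Green 4.9411, Gold 6.9329, Silver 12.7102, Violet 9.2412.
Lower quotas: Red 7, Blue 7, Green 4, Gold 6, Silver 12, Violet 9 (sum 45, leaving 4 seats).
Remainders in descending order: Green 0.9411, Gold 0.9329, Silver 0.7102, Red 0.6424, Blue 0.5322, Violet 0.2412.
The surplus seats go to Green, Gold, Silver, Red.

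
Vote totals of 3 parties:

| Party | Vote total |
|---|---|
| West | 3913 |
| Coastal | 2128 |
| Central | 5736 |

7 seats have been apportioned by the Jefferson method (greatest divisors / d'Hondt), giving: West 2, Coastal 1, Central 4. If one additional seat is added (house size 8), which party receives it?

West

Priority for the next seat is population ÷ (current seats + 1).
Priorities: West 1304.333, Coastal 1064.000, Central 1147.200.
Highest priority: West.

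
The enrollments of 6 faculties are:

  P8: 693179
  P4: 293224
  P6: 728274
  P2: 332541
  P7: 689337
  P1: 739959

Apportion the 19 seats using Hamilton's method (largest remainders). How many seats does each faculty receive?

P8 4, P4 1, P6 4, P2 2, P7 4, P1 4

Standard divisor: 3476514 ÷ 19 ≈ 182974.421.
Standard quotas: P8 3.7884, P4 1.6025, P6 3.9802, P2 1.8174, P7 3.7674, P1 4.0441.
Lower quotas: P8 3, P4 1, P6 3, P2 1, P7 3, P1 4 (sum 15, leaving 4 seats).
Remainders in descending order: P6 0.9802, P2 0.8174, P8 0.7884, P7 0.7674, P4 0.6025, P1 0.0441.
Largest remainders: P6, P2, P8, P7 receive the extra seats.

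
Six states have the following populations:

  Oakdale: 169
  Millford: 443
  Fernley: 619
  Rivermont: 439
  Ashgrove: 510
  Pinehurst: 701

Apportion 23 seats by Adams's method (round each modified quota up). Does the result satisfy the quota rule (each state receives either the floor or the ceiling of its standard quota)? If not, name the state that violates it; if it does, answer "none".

Standard quotas: Oakdale 1.349, Millford 3.537, Fernley 4.942, Rivermont 3.505, Ashgrove 4.072, Pinehurst 5.596.
Adams allocation: Oakdale 2, Millford 4, Fernley 5, Rivermont 3, Ashgrove 4, Pinehurst 5.
Every allocation lies between the lower and upper quota.

none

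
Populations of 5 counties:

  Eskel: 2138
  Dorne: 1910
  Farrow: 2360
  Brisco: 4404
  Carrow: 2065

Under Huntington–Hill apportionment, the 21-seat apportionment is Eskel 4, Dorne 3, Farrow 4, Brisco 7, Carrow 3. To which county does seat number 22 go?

Carrow

Priority for the next seat is population ÷ (√(s·(s+1))).
Priorities: Eskel 478.071, Dorne 551.370, Farrow 527.712, Brisco 588.509, Carrow 596.114.
Highest priority: Carrow.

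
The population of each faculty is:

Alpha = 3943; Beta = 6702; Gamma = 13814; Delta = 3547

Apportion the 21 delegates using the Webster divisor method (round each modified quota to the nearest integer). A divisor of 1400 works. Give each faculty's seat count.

Alpha=3; Beta=5; Gamma=10; Delta=3

With modified divisor 1400: modified quotas Alpha 2.816, Beta 4.787, Gamma 9.867, Delta 2.534.
Rounding to the nearest integer: Alpha 3, Beta 5, Gamma 10, Delta 3 (total 21).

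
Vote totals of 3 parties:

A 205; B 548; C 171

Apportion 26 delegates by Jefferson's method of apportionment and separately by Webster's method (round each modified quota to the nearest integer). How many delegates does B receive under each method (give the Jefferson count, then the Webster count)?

16 and 15

Jefferson: A 5, B 16, C 5.
Webster: A 6, B 15, C 5.
B gets 16 under Jefferson and 15 under Webster.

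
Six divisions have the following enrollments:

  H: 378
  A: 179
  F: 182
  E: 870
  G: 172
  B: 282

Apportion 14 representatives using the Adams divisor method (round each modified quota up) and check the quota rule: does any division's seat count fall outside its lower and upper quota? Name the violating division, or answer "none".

Standard quotas: H 2.565, A 1.215, F 1.235, E 5.904, G 1.167, B 1.914.
Adams allocation: H 3, A 1, F 2, E 5, G 1, B 2.
Every allocation lies between the lower and upper quota.

none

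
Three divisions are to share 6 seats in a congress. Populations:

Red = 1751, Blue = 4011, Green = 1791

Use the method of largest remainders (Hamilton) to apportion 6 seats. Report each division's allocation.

Red=1; Blue=3; Green=2

The standard divisor is 7553/6 ≈ 1258.833.
Standard quotas: Red 1.391, Blue 3.186, Green 1.423.
Lower quotas: Red 1, Blue 3, Green 1 (sum 5, leaving 1 seat).
Remainders in descending order: Green 0.423, Red 0.391, Blue 0.186.
The surplus seat goes to Green.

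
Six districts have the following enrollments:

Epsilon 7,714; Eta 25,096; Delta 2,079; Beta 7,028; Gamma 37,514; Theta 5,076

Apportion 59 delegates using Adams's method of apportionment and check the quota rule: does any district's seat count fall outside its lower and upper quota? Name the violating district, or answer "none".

Standard quotas: Epsilon 5.386, Eta 17.521, Delta 1.451, Beta 4.907, Gamma 26.191, Theta 3.544.
Adams allocation: Epsilon 6, Eta 17, Delta 2, Beta 5, Gamma 25, Theta 4.
Gamma has quota 26.191 (lower 26, upper 27) but receives 25 — outside the quota interval.

Gamma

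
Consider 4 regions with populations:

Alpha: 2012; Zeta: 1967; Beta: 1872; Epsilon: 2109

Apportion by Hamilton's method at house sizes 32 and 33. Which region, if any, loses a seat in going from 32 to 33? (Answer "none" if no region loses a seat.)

At 32 seats: Alpha 8, Zeta 8, Beta 8, Epsilon 8.
At 33 seats: Alpha 8, Zeta 8, Beta 8, Epsilon 9.
No region's allocation decreased.

none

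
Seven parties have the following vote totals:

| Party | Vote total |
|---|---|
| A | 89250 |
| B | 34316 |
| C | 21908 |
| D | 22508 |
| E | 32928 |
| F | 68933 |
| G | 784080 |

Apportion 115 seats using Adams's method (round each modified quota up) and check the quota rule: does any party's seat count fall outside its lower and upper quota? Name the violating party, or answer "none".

G

Standard quotas: A 9.739, B 3.744, C 2.391, D 2.456, E 3.593, F 7.522, G 85.556.
Adams allocation: A 10, B 4, C 3, D 3, E 4, F 8, G 83.
G has quota 85.556 (lower 85, upper 86) but receives 83 — outside the quota interval.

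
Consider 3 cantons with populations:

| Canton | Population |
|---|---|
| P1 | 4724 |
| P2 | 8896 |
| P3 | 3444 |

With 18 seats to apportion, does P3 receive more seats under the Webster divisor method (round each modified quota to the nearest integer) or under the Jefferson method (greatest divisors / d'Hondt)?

Webster

Webster: P1 5, P2 9, P3 4.
Jefferson: P1 5, P2 10, P3 3.
P3 gets 4 under Webster and 3 under Jefferson.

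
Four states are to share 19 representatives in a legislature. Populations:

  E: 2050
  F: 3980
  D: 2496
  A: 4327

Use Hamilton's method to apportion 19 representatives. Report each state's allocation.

E 3, F 6, D 4, A 6

The standard divisor is 12853/19 ≈ 676.474.
Standard quotas: E 3.030, F 5.883, D 3.690, A 6.396.
Lower quotas: E 3, F 5, D 3, A 6 (sum 17, leaving 2 seats).
Remainders in descending order: F 0.883, D 0.690, A 0.396, E 0.030.
Largest remainders: F, D receive the extra seats.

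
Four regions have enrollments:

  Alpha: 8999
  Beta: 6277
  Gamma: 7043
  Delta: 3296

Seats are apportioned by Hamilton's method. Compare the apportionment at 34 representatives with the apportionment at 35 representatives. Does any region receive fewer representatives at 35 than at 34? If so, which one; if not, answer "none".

Delta

At 34 seats: Alpha 12, Beta 8, Gamma 9, Delta 5.
At 35 seats: Alpha 12, Beta 9, Gamma 10, Delta 4.
Delta drops from 5 to 4.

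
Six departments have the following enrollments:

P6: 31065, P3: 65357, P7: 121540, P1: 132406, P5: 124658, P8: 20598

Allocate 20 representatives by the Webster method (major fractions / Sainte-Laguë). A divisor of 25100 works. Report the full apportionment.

P6 1; P3 3; P7 5; P1 5; P5 5; P8 1

With modified divisor 25100: modified quotas P6 1.238, P3 2.604, P7 4.842, P1 5.275, P5 4.966, P8 0.821.
Rounding to the nearest integer: P6 1, P3 3, P7 5, P1 5, P5 5, P8 1 (total 20).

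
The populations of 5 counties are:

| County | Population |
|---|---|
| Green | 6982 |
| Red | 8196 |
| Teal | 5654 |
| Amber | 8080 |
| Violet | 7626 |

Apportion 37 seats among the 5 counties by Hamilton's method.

Total 36538; standard divisor 36538/37 ≈ 987.514.
Standard quotas: Green 7.0703, Red 8.2996, Teal 5.7255, Amber 8.1822, Violet 7.7224.
Lower quotas: Green 7, Red 8, Teal 5, Amber 8, Violet 7 (sum 35, leaving 2 seats).
Remainders in descending order: Teal 0.7255, Violet 0.7224, Red 0.2996, Amber 0.1822, Green 0.0703.
Largest remainders: Teal, Violet receive the extra seats.

Green 7, Red 8, Teal 6, Amber 8, Violet 8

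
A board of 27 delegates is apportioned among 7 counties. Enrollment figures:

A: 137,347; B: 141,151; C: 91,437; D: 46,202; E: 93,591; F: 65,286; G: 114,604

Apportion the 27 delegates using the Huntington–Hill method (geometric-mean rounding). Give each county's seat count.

A: 5, B: 5, C: 4, D: 2, E: 4, F: 3, G: 4

With divisor 26083: modified quotas A 5.266, B 5.412, C 3.506, D 1.771, E 3.588, F 2.503, G 4.394.
Geometric-mean thresholds: A √(5·6)=5.477, B √(5·6)=5.477, C √(3·4)=3.464, D √(1·2)=1.414, E √(3·4)=3.464, F √(2·3)=2.449, G √(4·5)=4.472.
Each quota rounded against its threshold gives A 5, B 5, C 4, D 2, E 4, F 3, G 4 (total 27).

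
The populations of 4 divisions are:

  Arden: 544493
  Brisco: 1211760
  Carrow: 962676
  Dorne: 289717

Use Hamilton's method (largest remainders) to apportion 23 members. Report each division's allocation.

Total 3008646; standard divisor 3008646/23 ≈ 130810.696.
Standard quotas: Arden 4.1625, Brisco 9.2635, Carrow 7.3593, Dorne 2.2148.
Lower quotas: Arden 4, Brisco 9, Carrow 7, Dorne 2 (sum 22, leaving 1 seat).
Remainders in descending order: Carrow 0.3593, Brisco 0.2635, Dorne 0.2148, Arden 0.1625.
Largest remainder: Carrow receives the extra seat.

Arden: 4, Brisco: 9, Carrow: 8, Dorne: 2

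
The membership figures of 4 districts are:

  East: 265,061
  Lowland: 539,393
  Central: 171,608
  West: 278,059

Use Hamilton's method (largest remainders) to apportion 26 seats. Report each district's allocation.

East 5; Lowland 11; Central 4; West 6

Total 1254121; standard divisor 1254121/26 ≈ 48235.423.
Standard quotas: East 5.4952, Lowland 11.1825, Central 3.5577, West 5.7646.
Lower quotas: East 5, Lowland 11, Central 3, West 5 (sum 24, leaving 2 seats).
Remainders in descending order: West 0.7646, Central 0.5577, East 0.4952, Lowland 0.1825.
Largest remainders: West, Central receive the extra seats.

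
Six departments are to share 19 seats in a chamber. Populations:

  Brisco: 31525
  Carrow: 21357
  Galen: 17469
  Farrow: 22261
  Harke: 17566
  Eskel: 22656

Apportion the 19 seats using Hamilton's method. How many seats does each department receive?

Brisco 5, Carrow 3, Galen 2, Farrow 3, Harke 3, Eskel 3

Total 132834; standard divisor 132834/19 ≈ 6991.263.
Standard quotas: Brisco 4.5092, Carrow 3.0548, Galen 2.4987, Farrow 3.1841, Harke 2.5126, Eskel 3.2406.
Lower quotas: Brisco 4, Carrow 3, Galen 2, Farrow 3, Harke 2, Eskel 3 (sum 17, leaving 2 seats).
Remainders in descending order: Harke 0.5126, Brisco 0.5092, Galen 0.4987, Eskel 0.2406, Farrow 0.1841, Carrow 0.0548.
The surplus seats go to Harke, Brisco.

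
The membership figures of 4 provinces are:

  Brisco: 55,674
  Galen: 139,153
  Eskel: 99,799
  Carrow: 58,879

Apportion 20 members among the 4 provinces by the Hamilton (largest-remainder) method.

The standard divisor is 353505/20 ≈ 17675.25.
Standard quotas: Brisco 3.1498, Galen 7.8728, Eskel 5.6463, Carrow 3.3312.
Lower quotas: Brisco 3, Galen 7, Eskel 5, Carrow 3 (sum 18, leaving 2 seats).
Remainders in descending order: Galen 0.8728, Eskel 0.6463, Carrow 0.3312, Brisco 0.1498.
The surplus seats go to Galen, Eskel.

Brisco 3; Galen 8; Eskel 6; Carrow 3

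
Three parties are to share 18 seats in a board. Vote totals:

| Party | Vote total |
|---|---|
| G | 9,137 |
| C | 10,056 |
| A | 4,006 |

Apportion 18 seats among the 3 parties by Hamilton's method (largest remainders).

Standard divisor: 23199 ÷ 18 ≈ 1288.833.
Standard quotas: G 7.0894, C 7.8024, A 3.1082.
Lower quotas: G 7, C 7, A 3 (sum 17, leaving 1 seat).
Remainders in descending order: C 0.8024, A 0.1082, G 0.0894.
The surplus seat goes to C.

G: 7, C: 8, A: 3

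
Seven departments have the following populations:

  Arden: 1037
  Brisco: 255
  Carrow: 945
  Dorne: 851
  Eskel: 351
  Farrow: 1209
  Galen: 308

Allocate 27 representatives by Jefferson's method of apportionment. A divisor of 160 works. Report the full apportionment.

With modified divisor 160: modified quotas Arden 6.481, Brisco 1.594, Carrow 5.906, Dorne 5.319, Eskel 2.194, Farrow 7.556, Galen 1.925.
Rounding down: Arden 6, Brisco 1, Carrow 5, Dorne 5, Eskel 2, Farrow 7, Galen 1 (total 27).

Arden=6, Brisco=1, Carrow=5, Dorne=5, Eskel=2, Farrow=7, Galen=1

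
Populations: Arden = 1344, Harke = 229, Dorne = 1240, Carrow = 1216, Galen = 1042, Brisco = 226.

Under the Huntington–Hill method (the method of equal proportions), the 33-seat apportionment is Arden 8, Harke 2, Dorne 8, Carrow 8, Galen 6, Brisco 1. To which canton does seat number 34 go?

Galen

Priority for the next seat is population ÷ (√(s·(s+1))).
Priorities: Arden 158.392, Harke 93.489, Dorne 146.135, Carrow 143.307, Galen 160.784, Brisco 159.806.
Highest priority: Galen.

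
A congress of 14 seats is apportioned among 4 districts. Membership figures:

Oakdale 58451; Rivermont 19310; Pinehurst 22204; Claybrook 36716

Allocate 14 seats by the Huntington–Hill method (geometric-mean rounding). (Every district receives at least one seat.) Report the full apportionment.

Oakdale 6, Rivermont 2, Pinehurst 2, Claybrook 4

With divisor 9832: modified quotas Oakdale 5.945, Rivermont 1.964, Pinehurst 2.258, Claybrook 3.734.
Geometric-mean thresholds: Oakdale √(5·6)=5.477, Rivermont √(1·2)=1.414, Pinehurst √(2·3)=2.449, Claybrook √(3·4)=3.464.
Each quota rounded against its threshold gives Oakdale 6, Rivermont 2, Pinehurst 2, Claybrook 4 (total 14).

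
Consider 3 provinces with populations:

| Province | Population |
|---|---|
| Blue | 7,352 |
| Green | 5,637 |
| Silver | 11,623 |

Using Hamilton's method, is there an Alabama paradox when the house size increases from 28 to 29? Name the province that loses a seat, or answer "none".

Green

At 28 seats: Blue 8, Green 7, Silver 13.
At 29 seats: Blue 9, Green 6, Silver 14.
Green drops from 7 to 6.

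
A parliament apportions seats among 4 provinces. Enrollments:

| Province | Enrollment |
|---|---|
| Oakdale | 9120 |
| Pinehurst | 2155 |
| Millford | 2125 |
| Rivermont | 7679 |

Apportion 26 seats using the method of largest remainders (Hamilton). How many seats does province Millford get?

3

The standard divisor is 21079/26 ≈ 810.731.
Standard quotas: Oakdale 11.2491, Pinehurst 2.6581, Millford 2.6211, Rivermont 9.4717.
Lower quotas: Oakdale 11, Pinehurst 2, Millford 2, Rivermont 9 (sum 24, leaving 2 seats).
Remainders in descending order: Pinehurst 0.6581, Millford 0.6211, Rivermont 0.4717, Oakdale 0.2491.
The surplus seats go to Pinehurst, Millford.
Millford receives 3.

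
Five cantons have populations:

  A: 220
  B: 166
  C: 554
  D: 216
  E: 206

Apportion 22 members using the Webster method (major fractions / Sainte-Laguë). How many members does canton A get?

Standard divisor 1362/22 ≈ 61.909; standard quotas: A 3.554, B 2.681, C 8.949, D 3.489, E 3.327.
Rounding to the nearest integer gives A 4, B 3, C 9, D 3, E 3 — total 22, matching the house size, so no adjustment is needed.
A receives 4.

4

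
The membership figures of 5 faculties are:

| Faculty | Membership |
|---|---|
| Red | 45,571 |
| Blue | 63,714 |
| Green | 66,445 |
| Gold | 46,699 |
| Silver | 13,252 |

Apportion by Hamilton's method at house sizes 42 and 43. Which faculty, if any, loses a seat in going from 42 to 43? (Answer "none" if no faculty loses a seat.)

Silver

At 42 seats: Red 8, Blue 11, Green 12, Gold 8, Silver 3.
At 43 seats: Red 8, Blue 12, Green 12, Gold 9, Silver 2.
Silver drops from 3 to 2.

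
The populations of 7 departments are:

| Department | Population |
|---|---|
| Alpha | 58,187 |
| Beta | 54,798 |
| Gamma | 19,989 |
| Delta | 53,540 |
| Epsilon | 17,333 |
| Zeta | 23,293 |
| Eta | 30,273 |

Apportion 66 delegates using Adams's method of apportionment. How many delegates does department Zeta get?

Standard divisor 257413/66 ≈ 3900.197; standard quotas: Alpha 14.919, Beta 14.050, Gamma 5.125, Delta 13.728, Epsilon 4.444, Zeta 5.972, Eta 7.762.
Rounding up gives 15, 15, 6, 14, 5, 6, 8 = 69 seats, so the divisor must be adjusted.
With modified divisor 4140: modified quotas Alpha 14.055, Beta 13.236, Gamma 4.828, Delta 12.932, Epsilon 4.187, Zeta 5.626, Eta 7.312.
Rounding up: Alpha 15, Beta 14, Gamma 5, Delta 13, Epsilon 5, Zeta 6, Eta 8 (total 66).
Zeta receives 6.

6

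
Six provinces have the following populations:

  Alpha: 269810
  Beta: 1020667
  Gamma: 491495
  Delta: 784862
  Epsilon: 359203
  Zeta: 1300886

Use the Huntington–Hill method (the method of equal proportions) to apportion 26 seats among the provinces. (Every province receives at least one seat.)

With divisor 165665: modified quotas Alpha 1.629, Beta 6.161, Gamma 2.967, Delta 4.738, Epsilon 2.168, Zeta 7.853.
Geometric-mean thresholds: Alpha √(1·2)=1.414, Beta √(6·7)=6.481, Gamma √(2·3)=2.449, Delta √(4·5)=4.472, Epsilon √(2·3)=2.449, Zeta √(7·8)=7.483.
Each quota rounded against its threshold gives Alpha 2, Beta 6, Gamma 3, Delta 5, Epsilon 2, Zeta 8 (total 26).

Alpha 2; Beta 6; Gamma 3; Delta 5; Epsilon 2; Zeta 8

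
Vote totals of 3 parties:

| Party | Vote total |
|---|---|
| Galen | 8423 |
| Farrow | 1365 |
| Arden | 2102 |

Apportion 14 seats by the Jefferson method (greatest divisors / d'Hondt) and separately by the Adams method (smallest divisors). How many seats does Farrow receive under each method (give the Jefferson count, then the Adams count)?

Jefferson: Galen 11, Farrow 1, Arden 2.
Adams: Galen 9, Farrow 2, Arden 3.
Farrow gets 1 under Jefferson and 2 under Adams.

1 and 2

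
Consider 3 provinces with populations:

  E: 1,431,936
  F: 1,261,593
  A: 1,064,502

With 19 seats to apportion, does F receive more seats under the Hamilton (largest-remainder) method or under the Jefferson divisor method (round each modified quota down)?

Jefferson

Hamilton: E 7, F 6, A 6.
Jefferson: E 7, F 7, A 5.
F gets 6 under Hamilton and 7 under Jefferson.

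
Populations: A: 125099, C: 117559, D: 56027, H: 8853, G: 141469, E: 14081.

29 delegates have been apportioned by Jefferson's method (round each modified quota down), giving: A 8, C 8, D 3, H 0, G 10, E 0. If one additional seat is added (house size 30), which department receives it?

Priority for the next seat is population ÷ (current seats + 1).
Priorities: A 13899.889, C 13062.111, D 14006.750, H 8853.000, G 12860.818, E 14081.000.
Highest priority: E.

E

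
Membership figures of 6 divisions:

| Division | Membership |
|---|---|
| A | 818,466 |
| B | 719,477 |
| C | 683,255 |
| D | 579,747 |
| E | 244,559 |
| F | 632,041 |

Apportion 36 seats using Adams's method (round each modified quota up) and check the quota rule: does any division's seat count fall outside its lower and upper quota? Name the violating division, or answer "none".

Standard quotas: A 8.012, B 7.043, C 6.688, D 5.675, E 2.394, F 6.187.
Adams allocation: A 8, B 7, C 6, D 6, E 3, F 6.
Every allocation lies between the lower and upper quota.

none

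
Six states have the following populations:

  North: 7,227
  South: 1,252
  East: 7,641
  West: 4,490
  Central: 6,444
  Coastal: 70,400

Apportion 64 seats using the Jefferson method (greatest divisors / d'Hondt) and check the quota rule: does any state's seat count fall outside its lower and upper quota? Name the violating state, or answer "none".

Standard quotas: North 4.746, South 0.822, East 5.018, West 2.949, Central 4.232, Coastal 46.233.
Jefferson allocation: North 4, South 0, East 5, West 3, Central 4, Coastal 48.
Coastal has quota 46.233 (lower 46, upper 47) but receives 48 — outside the quota interval.

Coastal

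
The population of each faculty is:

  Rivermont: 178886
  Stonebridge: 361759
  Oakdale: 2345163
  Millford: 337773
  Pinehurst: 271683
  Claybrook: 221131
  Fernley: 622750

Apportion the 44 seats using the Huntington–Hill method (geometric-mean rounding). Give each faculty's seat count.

With divisor 98662: modified quotas Rivermont 1.813, Stonebridge 3.667, Oakdale 23.770, Millford 3.424, Pinehurst 2.754, Claybrook 2.241, Fernley 6.312.
Geometric-mean thresholds: Rivermont √(1·2)=1.414, Stonebridge √(3·4)=3.464, Oakdale √(23·24)=23.495, Millford √(3·4)=3.464, Pinehurst √(2·3)=2.449, Claybrook √(2·3)=2.449, Fernley √(6·7)=6.481.
Each quota rounded against its threshold gives Rivermont 2, Stonebridge 4, Oakdale 24, Millford 3, Pinehurst 3, Claybrook 2, Fernley 6 (total 44).

Rivermont: 2; Stonebridge: 4; Oakdale: 24; Millford: 3; Pinehurst: 3; Claybrook: 2; Fernley: 6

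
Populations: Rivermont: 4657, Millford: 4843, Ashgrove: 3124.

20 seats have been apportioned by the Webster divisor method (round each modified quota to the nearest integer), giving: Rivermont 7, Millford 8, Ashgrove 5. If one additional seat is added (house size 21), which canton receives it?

Priority for the next seat is population ÷ (current seats + 0.5).
Priorities: Rivermont 620.933, Millford 569.765, Ashgrove 568.000.
Highest priority: Rivermont.

Rivermont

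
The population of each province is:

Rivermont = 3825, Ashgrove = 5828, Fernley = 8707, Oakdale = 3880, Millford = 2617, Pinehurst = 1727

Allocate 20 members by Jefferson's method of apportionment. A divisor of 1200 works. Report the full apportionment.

Rivermont 3; Ashgrove 4; Fernley 7; Oakdale 3; Millford 2; Pinehurst 1

With modified divisor 1200: modified quotas Rivermont 3.188, Ashgrove 4.857, Fernley 7.256, Oakdale 3.233, Millford 2.181, Pinehurst 1.439.
Rounding down: Rivermont 3, Ashgrove 4, Fernley 7, Oakdale 3, Millford 2, Pinehurst 1 (total 20).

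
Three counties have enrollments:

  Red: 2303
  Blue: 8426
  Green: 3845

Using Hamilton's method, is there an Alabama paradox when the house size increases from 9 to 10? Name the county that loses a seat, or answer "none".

Red

At 9 seats: Red 2, Blue 5, Green 2.
At 10 seats: Red 1, Blue 6, Green 3.
Red drops from 2 to 1.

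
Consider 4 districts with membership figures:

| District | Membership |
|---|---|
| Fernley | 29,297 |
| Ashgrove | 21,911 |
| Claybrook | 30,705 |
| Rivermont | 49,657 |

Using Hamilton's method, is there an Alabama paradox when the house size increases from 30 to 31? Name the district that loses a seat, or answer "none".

At 30 seats: Fernley 7, Ashgrove 5, Claybrook 7, Rivermont 11.
At 31 seats: Fernley 7, Ashgrove 5, Claybrook 7, Rivermont 12.
No district's allocation decreased.

none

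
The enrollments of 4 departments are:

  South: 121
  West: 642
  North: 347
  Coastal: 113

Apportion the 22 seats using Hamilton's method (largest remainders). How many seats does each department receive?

Total 1223; standard divisor 1223/22 ≈ 55.591.
Standard quotas: South 2.177, West 11.549, North 6.242, Coastal 2.033.
Lower quotas: South 2, West 11, North 6, Coastal 2 (sum 21, leaving 1 seat).
Remainders in descending order: West 0.549, North 0.242, South 0.177, Coastal 0.033.
Largest remainder: West receives the extra seat.

South: 2, West: 12, North: 6, Coastal: 2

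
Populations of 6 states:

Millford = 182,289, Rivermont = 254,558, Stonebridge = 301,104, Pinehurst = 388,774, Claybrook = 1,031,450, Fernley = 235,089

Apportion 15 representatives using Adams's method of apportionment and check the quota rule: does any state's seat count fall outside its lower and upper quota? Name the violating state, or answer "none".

Standard quotas: Millford 1.143, Rivermont 1.595, Stonebridge 1.887, Pinehurst 2.437, Claybrook 6.465, Fernley 1.473.
Adams allocation: Millford 1, Rivermont 2, Stonebridge 2, Pinehurst 2, Claybrook 6, Fernley 2.
Every allocation lies between the lower and upper quota.

none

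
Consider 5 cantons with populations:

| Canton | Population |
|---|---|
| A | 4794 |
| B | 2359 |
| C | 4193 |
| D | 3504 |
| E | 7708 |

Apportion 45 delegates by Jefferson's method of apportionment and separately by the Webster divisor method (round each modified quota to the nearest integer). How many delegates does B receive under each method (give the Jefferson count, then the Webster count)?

Jefferson: A 10, B 4, C 8, D 7, E 16.
Webster: A 10, B 5, C 8, D 7, E 15.
B gets 4 under Jefferson and 5 under Webster.

4 and 5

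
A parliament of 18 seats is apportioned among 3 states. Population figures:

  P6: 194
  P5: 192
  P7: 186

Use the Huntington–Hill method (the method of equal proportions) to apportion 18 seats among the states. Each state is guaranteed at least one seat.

P6 6, P5 6, P7 6

With divisor 32: modified quotas P6 6.062, P5 6.000, P7 5.812.
Geometric-mean thresholds: P6 √(6·7)=6.481, P5 √(6·7)=6.481, P7 √(5·6)=5.477.
Each quota rounded against its threshold gives P6 6, P5 6, P7 6 (total 18).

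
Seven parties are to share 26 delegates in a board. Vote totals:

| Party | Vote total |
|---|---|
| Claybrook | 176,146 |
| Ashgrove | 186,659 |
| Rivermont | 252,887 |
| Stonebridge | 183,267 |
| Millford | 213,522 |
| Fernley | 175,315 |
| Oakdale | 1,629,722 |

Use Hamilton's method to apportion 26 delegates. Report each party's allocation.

Total 2817518; standard divisor 2817518/26 ≈ 108366.077.
Standard quotas: Claybrook 1.6255, Ashgrove 1.7225, Rivermont 2.3336, Stonebridge 1.6912, Millford 1.9704, Fernley 1.6178, Oakdale 15.0390.
Lower quotas: Claybrook 1, Ashgrove 1, Rivermont 2, Stonebridge 1, Millford 1, Fernley 1, Oakdale 15 (sum 22, leaving 4 seats).
Remainders in descending order: Millford 0.9704, Ashgrove 0.7225, Stonebridge 0.6912, Claybrook 0.6255, Fernley 0.6178, Rivermont 0.3336, Oakdale 0.0390.
The surplus seats go to Millford, Ashgrove, Stonebridge, Claybrook.

Claybrook 2; Ashgrove 2; Rivermont 2; Stonebridge 2; Millford 2; Fernley 1; Oakdale 15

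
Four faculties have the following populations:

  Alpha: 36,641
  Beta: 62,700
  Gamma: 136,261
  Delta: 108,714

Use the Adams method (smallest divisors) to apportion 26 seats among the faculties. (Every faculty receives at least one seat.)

Standard divisor 344316/26 ≈ 13242.923; standard quotas: Alpha 2.767, Beta 4.735, Gamma 10.289, Delta 8.209.
Rounding up gives 3, 5, 11, 9 = 28 seats, so the divisor must be adjusted.
With modified divisor 14400: modified quotas Alpha 2.545, Beta 4.354, Gamma 9.463, Delta 7.550.
Rounding up: Alpha 3, Beta 5, Gamma 10, Delta 8 (total 26).

Alpha 3; Beta 5; Gamma 10; Delta 8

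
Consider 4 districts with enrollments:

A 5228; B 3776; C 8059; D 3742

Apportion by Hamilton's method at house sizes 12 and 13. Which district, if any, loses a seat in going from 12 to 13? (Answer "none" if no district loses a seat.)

none

At 12 seats: A 3, B 2, C 5, D 2.
At 13 seats: A 3, B 3, C 5, D 2.
No district's allocation decreased.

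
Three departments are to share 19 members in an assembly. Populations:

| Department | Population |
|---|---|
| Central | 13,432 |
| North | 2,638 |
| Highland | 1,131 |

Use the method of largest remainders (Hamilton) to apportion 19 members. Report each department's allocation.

Central 15; North 3; Highland 1

Standard divisor: 17201 ÷ 19 ≈ 905.316.
Standard quotas: Central 14.8368, North 2.9139, Highland 1.2493.
Lower quotas: Central 14, North 2, Highland 1 (sum 17, leaving 2 seats).
Remainders in descending order: North 0.9139, Central 0.8368, Highland 0.2493.
Largest remainders: North, Central receive the extra seats.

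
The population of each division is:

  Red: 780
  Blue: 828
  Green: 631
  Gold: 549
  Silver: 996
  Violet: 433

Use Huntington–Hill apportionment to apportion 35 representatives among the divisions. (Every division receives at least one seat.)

Red 6; Blue 7; Green 5; Gold 5; Silver 8; Violet 4

With divisor 122: modified quotas Red 6.393, Blue 6.787, Green 5.172, Gold 4.500, Silver 8.164, Violet 3.549.
Geometric-mean thresholds: Red √(6·7)=6.481, Blue √(6·7)=6.481, Green √(5·6)=5.477, Gold √(4·5)=4.472, Silver √(8·9)=8.485, Violet √(3·4)=3.464.
Each quota rounded against its threshold gives Red 6, Blue 7, Green 5, Gold 5, Silver 8, Violet 4 (total 35).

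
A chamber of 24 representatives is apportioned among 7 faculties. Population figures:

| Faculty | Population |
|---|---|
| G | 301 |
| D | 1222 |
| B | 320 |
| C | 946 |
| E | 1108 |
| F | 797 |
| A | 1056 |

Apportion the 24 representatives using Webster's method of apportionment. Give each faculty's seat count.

Standard divisor 5750/24 ≈ 239.583; standard quotas: G 1.256, D 5.101, B 1.336, C 3.949, E 4.625, F 3.327, A 4.408.
Rounding to the nearest integer gives 1, 5, 1, 4, 5, 3, 4 = 23 seats, so the divisor must be adjusted.
With modified divisor 230: modified quotas G 1.309, D 5.313, B 1.391, C 4.113, E 4.817, F 3.465, A 4.591.
Rounding to the nearest integer: G 1, D 5, B 1, C 4, E 5, F 3, A 5 (total 24).

G 1, D 5, B 1, C 4, E 5, F 3, A 5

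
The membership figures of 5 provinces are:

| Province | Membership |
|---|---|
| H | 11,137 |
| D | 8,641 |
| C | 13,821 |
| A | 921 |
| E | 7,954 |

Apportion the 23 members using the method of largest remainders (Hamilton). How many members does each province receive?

H 6, D 5, C 7, A 1, E 4

Standard divisor: 42474 ÷ 23 ≈ 1846.696.
Standard quotas: H 6.0308, D 4.6792, C 7.4842, A 0.4987, E 4.3072.
Lower quotas: H 6, D 4, C 7, A 0, E 4 (sum 21, leaving 2 seats).
Remainders in descending order: D 0.6792, A 0.4987, C 0.4842, E 0.3072, H 0.0308.
The surplus seats go to D, A.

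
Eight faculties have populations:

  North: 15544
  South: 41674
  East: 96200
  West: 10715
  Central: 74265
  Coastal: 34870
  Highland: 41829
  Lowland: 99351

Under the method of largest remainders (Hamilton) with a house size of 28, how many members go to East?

6

Standard divisor: 414448 ÷ 28 ≈ 14801.714.
Standard quotas: North 1.0501, South 2.8155, East 6.4992, West 0.7239, Central 5.0173, Coastal 2.3558, Highland 2.8260, Lowland 6.7121.
Lower quotas: North 1, South 2, East 6, West 0, Central 5, Coastal 2, Highland 2, Lowland 6 (sum 24, leaving 4 seats).
Remainders in descending order: Highland 0.8260, South 0.8155, West 0.7239, Lowland 0.7121, East 0.4992, Coastal 0.3558, North 0.0501, Central 0.0173.
The surplus seats go to Highland, South, West, Lowland.
East receives 6.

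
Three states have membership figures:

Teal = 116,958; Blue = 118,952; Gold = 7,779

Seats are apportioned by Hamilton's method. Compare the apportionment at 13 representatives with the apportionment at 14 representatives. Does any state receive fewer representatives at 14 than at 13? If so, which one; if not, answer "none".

At 13 seats: Teal 6, Blue 6, Gold 1.
At 14 seats: Teal 7, Blue 7, Gold 0.
Gold drops from 1 to 0.

Gold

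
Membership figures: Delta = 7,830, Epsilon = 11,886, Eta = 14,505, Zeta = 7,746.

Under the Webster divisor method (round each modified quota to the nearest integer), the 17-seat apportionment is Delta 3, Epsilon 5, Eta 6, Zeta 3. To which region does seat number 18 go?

Priority for the next seat is population ÷ (current seats + 0.5).
Priorities: Delta 2237.143, Epsilon 2161.091, Eta 2231.538, Zeta 2213.143.
Highest priority: Delta.

Delta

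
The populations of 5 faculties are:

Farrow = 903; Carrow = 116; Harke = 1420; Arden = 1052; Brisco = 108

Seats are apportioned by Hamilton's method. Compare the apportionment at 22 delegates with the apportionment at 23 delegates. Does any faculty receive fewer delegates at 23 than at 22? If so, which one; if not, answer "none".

Brisco

At 22 seats: Farrow 5, Carrow 1, Harke 9, Arden 6, Brisco 1.
At 23 seats: Farrow 6, Carrow 1, Harke 9, Arden 7, Brisco 0.
Brisco drops from 1 to 0.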